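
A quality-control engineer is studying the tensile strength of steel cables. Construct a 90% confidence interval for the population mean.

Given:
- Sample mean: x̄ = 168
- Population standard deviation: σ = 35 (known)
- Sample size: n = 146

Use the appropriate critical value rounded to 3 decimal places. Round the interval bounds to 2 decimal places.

The population standard deviation σ is known, so use a z-interval (standard normal critical value).

For 90% confidence, z* = 1.645 (from standard normal table)

Standard error: SE = σ/√n = 35/√146 = 2.896621

Margin of error: E = z* × SE = 1.645 × 2.896621 = 4.7649

Z-interval: x̄ ± E = 168 ± 4.7649 = (163.2351, 172.7649)

Rounded to 2 decimal places:

(163.24, 172.76)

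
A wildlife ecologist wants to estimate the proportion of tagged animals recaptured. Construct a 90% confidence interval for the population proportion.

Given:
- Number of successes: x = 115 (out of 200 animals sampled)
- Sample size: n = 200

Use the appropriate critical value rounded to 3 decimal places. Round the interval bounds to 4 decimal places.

Sample proportion: p̂ = 115/200 = 0.575000

Check conditions for normal approximation:
  np̂ = 115 ≥ 10 ✓
  n(1-p̂) = 85 ≥ 10 ✓

The sample is large enough, so use a z-interval (normal approximation) for the proportion.

For 90% confidence, z* = 1.645 (from standard normal table)

Standard error: SE = √(p̂(1-p̂)/n) = √(0.575000×0.425000/200) = 0.03495533

Margin of error: E = z* × SE = 1.645 × 0.03495533 = 0.057502

Z-interval: p̂ ± E = 0.575000 ± 0.057502 = (0.517498, 0.632502)

Rounded to 4 decimal places:

(0.5175, 0.6325)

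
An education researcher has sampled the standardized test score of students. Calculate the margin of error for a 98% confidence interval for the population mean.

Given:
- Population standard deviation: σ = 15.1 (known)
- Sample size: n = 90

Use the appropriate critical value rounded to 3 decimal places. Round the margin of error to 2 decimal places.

The population standard deviation σ is known, so use the z-interval margin of error formula.

For 98% confidence, z* = 2.326 (from standard normal table)

Margin of error formula for z-interval: E = z* × σ/√n

E = 2.326 × 15.1/√90
  = 2.326 × 1.591680
  = 3.7022

Rounded to 2 decimal places:

3.70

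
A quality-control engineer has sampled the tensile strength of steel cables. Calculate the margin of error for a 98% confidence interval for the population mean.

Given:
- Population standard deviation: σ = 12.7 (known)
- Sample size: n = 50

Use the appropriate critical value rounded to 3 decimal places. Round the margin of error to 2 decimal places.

The population standard deviation σ is known, so use the z-interval margin of error formula.

For 98% confidence, z* = 2.326 (from standard normal table)

Margin of error formula for z-interval: E = z* × σ/√n

E = 2.326 × 12.7/√50
  = 2.326 × 1.796051
  = 4.1776

Rounded to 2 decimal places:

4.18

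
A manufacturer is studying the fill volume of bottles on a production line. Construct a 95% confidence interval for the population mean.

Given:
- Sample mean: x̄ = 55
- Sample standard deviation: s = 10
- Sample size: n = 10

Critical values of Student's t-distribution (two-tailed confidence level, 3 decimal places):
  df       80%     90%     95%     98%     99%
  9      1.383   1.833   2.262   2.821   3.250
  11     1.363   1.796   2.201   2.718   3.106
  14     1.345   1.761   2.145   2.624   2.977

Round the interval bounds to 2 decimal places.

The population standard deviation σ is unknown (only the sample standard deviation s is given), so use a t-interval with df = n - 1 = 10 - 1 = 9.

For 95% confidence with df = 9, t* = 2.262 (from t-table)

Standard error: SE = s/√n = 10/√10 = 3.162278

Margin of error: E = t* × SE = 2.262 × 3.162278 = 7.1531

T-interval: x̄ ± E = 55 ± 7.1531 = (47.8469, 62.1531)

Rounded to 2 decimal places:

(47.85, 62.15)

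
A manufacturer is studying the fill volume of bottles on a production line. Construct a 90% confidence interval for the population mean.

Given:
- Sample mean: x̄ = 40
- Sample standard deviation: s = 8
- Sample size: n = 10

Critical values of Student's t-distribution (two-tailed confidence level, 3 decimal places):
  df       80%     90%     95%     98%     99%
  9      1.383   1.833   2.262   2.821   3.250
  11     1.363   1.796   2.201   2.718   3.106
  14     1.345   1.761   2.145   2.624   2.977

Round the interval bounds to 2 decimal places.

The population standard deviation σ is unknown (only the sample standard deviation s is given), so use a t-interval with df = n - 1 = 10 - 1 = 9.

For 90% confidence with df = 9, t* = 1.833 (from t-table)

Standard error: SE = s/√n = 8/√10 = 2.529822

Margin of error: E = t* × SE = 1.833 × 2.529822 = 4.6372

T-interval: x̄ ± E = 40 ± 4.6372 = (35.3628, 44.6372)

Rounded to 2 decimal places:

(35.36, 44.64)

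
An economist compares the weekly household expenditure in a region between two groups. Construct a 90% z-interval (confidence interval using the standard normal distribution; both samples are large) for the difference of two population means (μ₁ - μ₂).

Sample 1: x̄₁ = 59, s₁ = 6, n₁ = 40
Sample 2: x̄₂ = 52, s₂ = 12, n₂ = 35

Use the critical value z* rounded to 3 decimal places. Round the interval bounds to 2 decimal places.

Both samples are large (n₁ = 40 ≥ 30, n₂ = 35 ≥ 30), so a z-interval for the difference of means applies.

Point estimate: x̄₁ - x̄₂ = 59 - 52 = 7

Standard error: SE = √(s₁²/n₁ + s₂²/n₂)
= √(6²/40 + 12²/35)
= √(0.900000 + 4.114286)
= 2.239260

For 90% confidence, z* = 1.645 (from standard normal table)
Margin of error: E = z* × SE = 1.645 × 2.239260 = 3.6836

Z-interval: (x̄₁ - x̄₂) ± E = 7 ± 3.6836 = (3.3164, 10.6836)

Rounded to 2 decimal places:

(3.32, 10.68)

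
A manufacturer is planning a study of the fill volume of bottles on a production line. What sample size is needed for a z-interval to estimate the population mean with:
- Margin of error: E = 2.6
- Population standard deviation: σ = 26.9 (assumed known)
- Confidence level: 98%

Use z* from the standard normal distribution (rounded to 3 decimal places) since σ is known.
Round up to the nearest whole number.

Using z* since population σ is known (z-interval formula).

For 98% confidence, z* = 2.326 (from standard normal table)

Sample size formula for z-interval: n = (z*σ/E)²

n = (2.326 × 26.9 / 2.6)²
  = (24.065154)²
  = 579.1316

Round up to the nearest whole number: n = 580

580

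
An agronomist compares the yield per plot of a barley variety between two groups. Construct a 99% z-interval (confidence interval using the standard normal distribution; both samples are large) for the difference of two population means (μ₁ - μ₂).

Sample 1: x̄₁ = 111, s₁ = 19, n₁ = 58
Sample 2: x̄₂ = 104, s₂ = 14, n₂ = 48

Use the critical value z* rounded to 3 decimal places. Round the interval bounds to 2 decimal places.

Both samples are large (n₁ = 58 ≥ 30, n₂ = 48 ≥ 30), so a z-interval for the difference of means applies.

Point estimate: x̄₁ - x̄₂ = 111 - 104 = 7

Standard error: SE = √(s₁²/n₁ + s₂²/n₂)
= √(19²/58 + 14²/48)
= √(6.224138 + 4.083333)
= 3.210525

For 99% confidence, z* = 2.576 (from standard normal table)
Margin of error: E = z* × SE = 2.576 × 3.210525 = 8.2703

Z-interval: (x̄₁ - x̄₂) ± E = 7 ± 8.2703 = (-1.2703, 15.2703)

Rounded to 2 decimal places:

(-1.27, 15.27)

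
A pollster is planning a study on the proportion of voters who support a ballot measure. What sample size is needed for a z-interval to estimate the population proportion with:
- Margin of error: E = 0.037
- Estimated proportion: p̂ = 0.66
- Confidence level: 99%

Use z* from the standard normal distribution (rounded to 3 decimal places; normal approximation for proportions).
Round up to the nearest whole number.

Using z* for proportion z-interval (normal approximation).

For 99% confidence, z* = 2.576 (from standard normal table)

Sample size formula for proportion z-interval: n = z*²p̂(1-p̂)/E²

n = 2.576² × 0.66 × 0.34 / 0.037²
  = 6.635776 × 0.2244 / 0.001369
  = 1087.7050

Round up to the nearest whole number: n = 1088

1088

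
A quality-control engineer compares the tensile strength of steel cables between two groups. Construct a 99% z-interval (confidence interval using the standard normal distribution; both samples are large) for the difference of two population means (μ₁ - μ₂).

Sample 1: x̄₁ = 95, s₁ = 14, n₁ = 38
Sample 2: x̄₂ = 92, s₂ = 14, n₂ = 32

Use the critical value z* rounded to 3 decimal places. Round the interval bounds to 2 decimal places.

Both samples are large (n₁ = 38 ≥ 30, n₂ = 32 ≥ 30), so a z-interval for the difference of means applies.

Point estimate: x̄₁ - x̄₂ = 95 - 92 = 3

Standard error: SE = √(s₁²/n₁ + s₂²/n₂)
= √(14²/38 + 14²/32)
= √(5.157895 + 6.125000)
= 3.359002

For 99% confidence, z* = 2.576 (from standard normal table)
Margin of error: E = z* × SE = 2.576 × 3.359002 = 8.6528

Z-interval: (x̄₁ - x̄₂) ± E = 3 ± 8.6528 = (-5.6528, 11.6528)

Rounded to 2 decimal places:

(-5.65, 11.65)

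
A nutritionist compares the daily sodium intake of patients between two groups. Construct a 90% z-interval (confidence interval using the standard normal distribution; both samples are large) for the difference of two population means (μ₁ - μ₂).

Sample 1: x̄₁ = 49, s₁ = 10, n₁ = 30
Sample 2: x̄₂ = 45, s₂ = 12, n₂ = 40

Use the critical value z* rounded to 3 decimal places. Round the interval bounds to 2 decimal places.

Both samples are large (n₁ = 30 ≥ 30, n₂ = 40 ≥ 30), so a z-interval for the difference of means applies.

Point estimate: x̄₁ - x̄₂ = 49 - 45 = 4

Standard error: SE = √(s₁²/n₁ + s₂²/n₂)
= √(10²/30 + 12²/40)
= √(3.333333 + 3.600000)
= 2.633122

For 90% confidence, z* = 1.645 (from standard normal table)
Margin of error: E = z* × SE = 1.645 × 2.633122 = 4.3315

Z-interval: (x̄₁ - x̄₂) ± E = 4 ± 4.3315 = (-0.3315, 8.3315)

Rounded to 2 decimal places:

(-0.33, 8.33)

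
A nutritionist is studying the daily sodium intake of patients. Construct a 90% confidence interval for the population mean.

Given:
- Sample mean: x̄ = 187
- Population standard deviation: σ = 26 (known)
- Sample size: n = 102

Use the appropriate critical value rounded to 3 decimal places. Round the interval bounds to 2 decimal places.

The population standard deviation σ is known, so use a z-interval (standard normal critical value).

For 90% confidence, z* = 1.645 (from standard normal table)

Standard error: SE = σ/√n = 26/√102 = 2.574384

Margin of error: E = z* × SE = 1.645 × 2.574384 = 4.2349

Z-interval: x̄ ± E = 187 ± 4.2349 = (182.7651, 191.2349)

Rounded to 2 decimal places:

(182.77, 191.23)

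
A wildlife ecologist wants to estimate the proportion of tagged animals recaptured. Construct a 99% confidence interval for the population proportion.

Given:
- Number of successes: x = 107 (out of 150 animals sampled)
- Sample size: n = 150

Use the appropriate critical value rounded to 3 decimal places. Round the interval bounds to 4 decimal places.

Sample proportion: p̂ = 107/150 = 0.713333

Check conditions for normal approximation:
  np̂ = 107 ≥ 10 ✓
  n(1-p̂) = 43 ≥ 10 ✓

The sample is large enough, so use a z-interval (normal approximation) for the proportion.

For 99% confidence, z* = 2.576 (from standard normal table)

Standard error: SE = √(p̂(1-p̂)/n) = √(0.713333×0.286667/150) = 0.03692234

Margin of error: E = z* × SE = 2.576 × 0.03692234 = 0.095112

Z-interval: p̂ ± E = 0.713333 ± 0.095112 = (0.618221, 0.808445)

Rounded to 4 decimal places:

(0.6182, 0.8084)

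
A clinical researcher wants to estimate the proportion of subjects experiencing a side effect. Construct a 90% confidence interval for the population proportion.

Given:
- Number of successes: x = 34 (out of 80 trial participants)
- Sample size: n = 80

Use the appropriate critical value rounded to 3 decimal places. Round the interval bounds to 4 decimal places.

Sample proportion: p̂ = 34/80 = 0.425000

Check conditions for normal approximation:
  np̂ = 34 ≥ 10 ✓
  n(1-p̂) = 46 ≥ 10 ✓

The sample is large enough, so use a z-interval (normal approximation) for the proportion.

For 90% confidence, z* = 1.645 (from standard normal table)

Standard error: SE = √(p̂(1-p̂)/n) = √(0.425000×0.575000/80) = 0.05526923

Margin of error: E = z* × SE = 1.645 × 0.05526923 = 0.090918

Z-interval: p̂ ± E = 0.425000 ± 0.090918 = (0.334082, 0.515918)

Rounded to 4 decimal places:

(0.3341, 0.5159)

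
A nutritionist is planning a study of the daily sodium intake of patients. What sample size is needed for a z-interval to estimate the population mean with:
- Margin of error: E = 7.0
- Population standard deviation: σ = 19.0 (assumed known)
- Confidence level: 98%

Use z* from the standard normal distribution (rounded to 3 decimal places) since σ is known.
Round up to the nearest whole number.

Using z* since population σ is known (z-interval formula).

For 98% confidence, z* = 2.326 (from standard normal table)

Sample size formula for z-interval: n = (z*σ/E)²

n = (2.326 × 19.0 / 7.0)²
  = (6.313429)²
  = 39.8594

Round up to the nearest whole number: n = 40

40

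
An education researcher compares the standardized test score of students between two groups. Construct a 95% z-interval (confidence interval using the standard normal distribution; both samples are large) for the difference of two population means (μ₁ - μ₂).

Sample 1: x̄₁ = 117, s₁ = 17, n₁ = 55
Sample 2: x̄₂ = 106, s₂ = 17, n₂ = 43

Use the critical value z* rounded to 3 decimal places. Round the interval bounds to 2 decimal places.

Both samples are large (n₁ = 55 ≥ 30, n₂ = 43 ≥ 30), so a z-interval for the difference of means applies.

Point estimate: x̄₁ - x̄₂ = 117 - 106 = 11

Standard error: SE = √(s₁²/n₁ + s₂²/n₂)
= √(17²/55 + 17²/43)
= √(5.254545 + 6.720930)
= 3.460560

For 95% confidence, z* = 1.96 (from standard normal table)
Margin of error: E = z* × SE = 1.96 × 3.460560 = 6.7827

Z-interval: (x̄₁ - x̄₂) ± E = 11 ± 6.7827 = (4.2173, 17.7827)

Rounded to 2 decimal places:

(4.22, 17.78)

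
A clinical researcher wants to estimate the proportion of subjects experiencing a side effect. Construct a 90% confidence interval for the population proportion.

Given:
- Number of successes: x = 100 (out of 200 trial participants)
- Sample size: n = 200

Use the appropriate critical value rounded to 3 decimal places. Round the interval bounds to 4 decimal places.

Sample proportion: p̂ = 100/200 = 0.500000

Check conditions for normal approximation:
  np̂ = 100 ≥ 10 ✓
  n(1-p̂) = 100 ≥ 10 ✓

The sample is large enough, so use a z-interval (normal approximation) for the proportion.

For 90% confidence, z* = 1.645 (from standard normal table)

Standard error: SE = √(p̂(1-p̂)/n) = √(0.500000×0.500000/200) = 0.03535534

Margin of error: E = z* × SE = 1.645 × 0.03535534 = 0.058160

Z-interval: p̂ ± E = 0.500000 ± 0.058160 = (0.441840, 0.558160)

Rounded to 4 decimal places:

(0.4418, 0.5582)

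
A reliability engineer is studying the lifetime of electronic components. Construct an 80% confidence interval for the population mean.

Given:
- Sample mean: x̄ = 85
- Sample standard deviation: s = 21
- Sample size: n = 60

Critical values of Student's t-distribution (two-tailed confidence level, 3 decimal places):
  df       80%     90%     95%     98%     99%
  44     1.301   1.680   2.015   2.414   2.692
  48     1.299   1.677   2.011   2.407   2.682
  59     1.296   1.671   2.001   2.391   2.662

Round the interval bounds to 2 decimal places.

The population standard deviation σ is unknown (only the sample standard deviation s is given), so use a t-interval with df = n - 1 = 60 - 1 = 59.

For 80% confidence with df = 59, t* = 1.296 (from t-table)

Standard error: SE = s/√n = 21/√60 = 2.711088

Margin of error: E = t* × SE = 1.296 × 2.711088 = 3.5136

T-interval: x̄ ± E = 85 ± 3.5136 = (81.4864, 88.5136)

Rounded to 2 decimal places:

(81.49, 88.51)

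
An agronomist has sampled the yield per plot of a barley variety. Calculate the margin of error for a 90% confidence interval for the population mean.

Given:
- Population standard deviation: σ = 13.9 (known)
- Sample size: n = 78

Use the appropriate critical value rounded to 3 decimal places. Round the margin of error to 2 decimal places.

The population standard deviation σ is known, so use the z-interval margin of error formula.

For 90% confidence, z* = 1.645 (from standard normal table)

Margin of error formula for z-interval: E = z* × σ/√n

E = 1.645 × 13.9/√78
  = 1.645 × 1.573865
  = 2.5890

Rounded to 2 decimal places:

2.59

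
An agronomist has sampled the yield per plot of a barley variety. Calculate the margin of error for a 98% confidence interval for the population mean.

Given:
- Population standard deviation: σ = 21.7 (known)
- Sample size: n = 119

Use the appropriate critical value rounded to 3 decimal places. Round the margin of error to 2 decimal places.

The population standard deviation σ is known, so use the z-interval margin of error formula.

For 98% confidence, z* = 2.326 (from standard normal table)

Margin of error formula for z-interval: E = z* × σ/√n

E = 2.326 × 21.7/√119
  = 2.326 × 1.989236
  = 4.6270

Rounded to 2 decimal places:

4.63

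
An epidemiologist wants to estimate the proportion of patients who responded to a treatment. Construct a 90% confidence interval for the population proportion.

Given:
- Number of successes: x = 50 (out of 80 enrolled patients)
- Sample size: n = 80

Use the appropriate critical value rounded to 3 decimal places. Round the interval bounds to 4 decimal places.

Sample proportion: p̂ = 50/80 = 0.625000

Check conditions for normal approximation:
  np̂ = 50 ≥ 10 ✓
  n(1-p̂) = 30 ≥ 10 ✓

The sample is large enough, so use a z-interval (normal approximation) for the proportion.

For 90% confidence, z* = 1.645 (from standard normal table)

Standard error: SE = √(p̂(1-p̂)/n) = √(0.625000×0.375000/80) = 0.05412659

Margin of error: E = z* × SE = 1.645 × 0.05412659 = 0.089038

Z-interval: p̂ ± E = 0.625000 ± 0.089038 = (0.535962, 0.714038)

Rounded to 4 decimal places:

(0.5360, 0.7140)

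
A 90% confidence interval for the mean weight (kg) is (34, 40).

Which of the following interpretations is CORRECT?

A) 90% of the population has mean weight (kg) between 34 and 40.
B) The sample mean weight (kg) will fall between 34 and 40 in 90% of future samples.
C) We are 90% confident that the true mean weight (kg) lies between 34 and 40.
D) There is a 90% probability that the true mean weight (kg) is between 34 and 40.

A confidence interval represents our confidence in the procedure, not a probability statement about the parameter.

Key concept: If we repeated this sampling process many times and computed a 90% CI each time, about 90% of those intervals would contain the true population parameter.

For this specific interval (34, 40):
- Midpoint (point estimate): 37
- Margin of error: 3

The correct interpretation is the one stating confidence that the true parameter lies in the interval — option C.

C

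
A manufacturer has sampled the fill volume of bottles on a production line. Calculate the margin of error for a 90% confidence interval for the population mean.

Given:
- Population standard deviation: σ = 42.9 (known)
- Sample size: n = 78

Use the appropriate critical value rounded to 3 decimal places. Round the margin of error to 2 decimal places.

The population standard deviation σ is known, so use the z-interval margin of error formula.

For 90% confidence, z* = 1.645 (from standard normal table)

Margin of error formula for z-interval: E = z* × σ/√n

E = 1.645 × 42.9/√78
  = 1.645 × 4.857468
  = 7.9905

Rounded to 2 decimal places:

7.99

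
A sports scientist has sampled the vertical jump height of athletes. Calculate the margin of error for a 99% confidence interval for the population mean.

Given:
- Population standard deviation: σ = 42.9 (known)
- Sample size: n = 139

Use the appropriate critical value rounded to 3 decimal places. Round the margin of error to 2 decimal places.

The population standard deviation σ is known, so use the z-interval margin of error formula.

For 99% confidence, z* = 2.576 (from standard normal table)

Margin of error formula for z-interval: E = z* × σ/√n

E = 2.576 × 42.9/√139
  = 2.576 × 3.638731
  = 9.3734

Rounded to 2 decimal places:

9.37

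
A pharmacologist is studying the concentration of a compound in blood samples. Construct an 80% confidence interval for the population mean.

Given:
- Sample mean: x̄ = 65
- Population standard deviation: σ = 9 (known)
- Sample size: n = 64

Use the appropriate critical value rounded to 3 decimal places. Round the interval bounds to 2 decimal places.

The population standard deviation σ is known, so use a z-interval (standard normal critical value).

For 80% confidence, z* = 1.282 (from standard normal table)

Standard error: SE = σ/√n = 9/√64 = 1.125000

Margin of error: E = z* × SE = 1.282 × 1.125000 = 1.4423

Z-interval: x̄ ± E = 65 ± 1.4423 = (63.5577, 66.4423)

Rounded to 2 decimal places:

(63.56, 66.44)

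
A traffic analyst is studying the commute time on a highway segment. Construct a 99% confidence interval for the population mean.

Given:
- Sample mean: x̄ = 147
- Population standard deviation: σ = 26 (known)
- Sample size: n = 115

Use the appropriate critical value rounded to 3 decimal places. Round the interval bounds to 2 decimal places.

The population standard deviation σ is known, so use a z-interval (standard normal critical value).

For 99% confidence, z* = 2.576 (from standard normal table)

Standard error: SE = σ/√n = 26/√115 = 2.424513

Margin of error: E = z* × SE = 2.576 × 2.424513 = 6.2455

Z-interval: x̄ ± E = 147 ± 6.2455 = (140.7545, 153.2455)

Rounded to 2 decimal places:

(140.75, 153.25)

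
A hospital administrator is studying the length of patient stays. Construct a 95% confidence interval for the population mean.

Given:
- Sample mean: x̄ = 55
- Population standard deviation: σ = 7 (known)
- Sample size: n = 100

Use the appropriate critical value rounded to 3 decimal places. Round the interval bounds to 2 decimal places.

The population standard deviation σ is known, so use a z-interval (standard normal critical value).

For 95% confidence, z* = 1.96 (from standard normal table)

Standard error: SE = σ/√n = 7/√100 = 0.700000

Margin of error: E = z* × SE = 1.96 × 0.700000 = 1.3720

Z-interval: x̄ ± E = 55 ± 1.3720 = (53.6280, 56.3720)

Rounded to 2 decimal places:

(53.63, 56.37)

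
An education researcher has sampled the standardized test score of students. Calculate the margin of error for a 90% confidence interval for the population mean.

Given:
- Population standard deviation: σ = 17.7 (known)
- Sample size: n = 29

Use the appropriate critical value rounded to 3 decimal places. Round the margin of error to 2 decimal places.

The population standard deviation σ is known, so use the z-interval margin of error formula.

For 90% confidence, z* = 1.645 (from standard normal table)

Margin of error formula for z-interval: E = z* × σ/√n

E = 1.645 × 17.7/√29
  = 1.645 × 3.286807
  = 5.4068

Rounded to 2 decimal places:

5.41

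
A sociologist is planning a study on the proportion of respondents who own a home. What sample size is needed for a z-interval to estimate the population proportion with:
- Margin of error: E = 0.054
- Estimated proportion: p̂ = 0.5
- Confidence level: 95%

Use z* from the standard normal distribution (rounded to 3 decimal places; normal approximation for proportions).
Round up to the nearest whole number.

Using z* for proportion z-interval (normal approximation).

For 95% confidence, z* = 1.96 (from standard normal table)

Sample size formula for proportion z-interval: n = z*²p̂(1-p̂)/E²

n = 1.96² × 0.5 × 0.5 / 0.054²
  = 3.8416 × 0.25 / 0.002916
  = 329.3553

Round up to the nearest whole number: n = 330

330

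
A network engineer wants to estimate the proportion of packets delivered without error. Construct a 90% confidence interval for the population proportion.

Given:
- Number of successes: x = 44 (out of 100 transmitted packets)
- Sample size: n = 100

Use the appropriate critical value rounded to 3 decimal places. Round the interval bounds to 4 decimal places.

Sample proportion: p̂ = 44/100 = 0.440000

Check conditions for normal approximation:
  np̂ = 44 ≥ 10 ✓
  n(1-p̂) = 56 ≥ 10 ✓

The sample is large enough, so use a z-interval (normal approximation) for the proportion.

For 90% confidence, z* = 1.645 (from standard normal table)

Standard error: SE = √(p̂(1-p̂)/n) = √(0.440000×0.560000/100) = 0.04963869

Margin of error: E = z* × SE = 1.645 × 0.04963869 = 0.081656

Z-interval: p̂ ± E = 0.440000 ± 0.081656 = (0.358344, 0.521656)

Rounded to 4 decimal places:

(0.3583, 0.5217)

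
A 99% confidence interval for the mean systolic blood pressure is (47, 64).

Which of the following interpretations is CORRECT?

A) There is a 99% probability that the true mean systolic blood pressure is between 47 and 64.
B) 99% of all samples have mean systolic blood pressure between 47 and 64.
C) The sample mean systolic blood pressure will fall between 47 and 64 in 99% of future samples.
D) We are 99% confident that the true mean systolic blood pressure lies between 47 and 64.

A confidence interval represents our confidence in the procedure, not a probability statement about the parameter.

Key concept: If we repeated this sampling process many times and computed a 99% CI each time, about 99% of those intervals would contain the true population parameter.

For this specific interval (47, 64):
- Midpoint (point estimate): 55.5
- Margin of error: 8.5

The correct interpretation is the one stating confidence that the true parameter lies in the interval — option D.

D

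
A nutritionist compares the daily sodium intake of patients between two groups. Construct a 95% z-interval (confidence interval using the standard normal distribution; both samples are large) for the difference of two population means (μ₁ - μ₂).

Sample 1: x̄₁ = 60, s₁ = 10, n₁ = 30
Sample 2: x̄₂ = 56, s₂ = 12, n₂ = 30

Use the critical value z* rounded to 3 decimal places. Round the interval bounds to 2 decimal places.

Both samples are large (n₁ = 30 ≥ 30, n₂ = 30 ≥ 30), so a z-interval for the difference of means applies.

Point estimate: x̄₁ - x̄₂ = 60 - 56 = 4

Standard error: SE = √(s₁²/n₁ + s₂²/n₂)
= √(10²/30 + 12²/30)
= √(3.333333 + 4.800000)
= 2.851900

For 95% confidence, z* = 1.96 (from standard normal table)
Margin of error: E = z* × SE = 1.96 × 2.851900 = 5.5897

Z-interval: (x̄₁ - x̄₂) ± E = 4 ± 5.5897 = (-1.5897, 9.5897)

Rounded to 2 decimal places:

(-1.59, 9.59)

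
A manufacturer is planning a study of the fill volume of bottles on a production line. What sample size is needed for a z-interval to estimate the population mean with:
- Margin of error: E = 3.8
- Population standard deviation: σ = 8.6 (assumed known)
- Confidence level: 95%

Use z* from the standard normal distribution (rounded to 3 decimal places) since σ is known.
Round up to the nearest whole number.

Using z* since population σ is known (z-interval formula).

For 95% confidence, z* = 1.96 (from standard normal table)

Sample size formula for z-interval: n = (z*σ/E)²

n = (1.96 × 8.6 / 3.8)²
  = (4.435789)²
  = 19.6762

Round up to the nearest whole number: n = 20

20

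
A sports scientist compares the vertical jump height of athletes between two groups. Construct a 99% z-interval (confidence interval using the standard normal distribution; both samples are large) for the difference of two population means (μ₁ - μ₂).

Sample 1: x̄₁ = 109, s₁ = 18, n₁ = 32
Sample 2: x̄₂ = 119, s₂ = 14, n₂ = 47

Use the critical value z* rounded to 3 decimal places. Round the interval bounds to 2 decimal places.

Both samples are large (n₁ = 32 ≥ 30, n₂ = 47 ≥ 30), so a z-interval for the difference of means applies.

Point estimate: x̄₁ - x̄₂ = 109 - 119 = -10

Standard error: SE = √(s₁²/n₁ + s₂²/n₂)
= √(18²/32 + 14²/47)
= √(10.125000 + 4.170213)
= 3.780901

For 99% confidence, z* = 2.576 (from standard normal table)
Margin of error: E = z* × SE = 2.576 × 3.780901 = 9.7396

Z-interval: (x̄₁ - x̄₂) ± E = -10 ± 9.7396 = (-19.7396, -0.2604)

Rounded to 2 decimal places:

(-19.74, -0.26)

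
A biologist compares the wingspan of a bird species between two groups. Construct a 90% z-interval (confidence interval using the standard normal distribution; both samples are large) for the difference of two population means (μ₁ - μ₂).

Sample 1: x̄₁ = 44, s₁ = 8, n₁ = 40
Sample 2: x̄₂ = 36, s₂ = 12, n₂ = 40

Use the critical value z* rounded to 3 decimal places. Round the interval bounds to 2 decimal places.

Both samples are large (n₁ = 40 ≥ 30, n₂ = 40 ≥ 30), so a z-interval for the difference of means applies.

Point estimate: x̄₁ - x̄₂ = 44 - 36 = 8

Standard error: SE = √(s₁²/n₁ + s₂²/n₂)
= √(8²/40 + 12²/40)
= √(1.600000 + 3.600000)
= 2.280351

For 90% confidence, z* = 1.645 (from standard normal table)
Margin of error: E = z* × SE = 1.645 × 2.280351 = 3.7512

Z-interval: (x̄₁ - x̄₂) ± E = 8 ± 3.7512 = (4.2488, 11.7512)

Rounded to 2 decimal places:

(4.25, 11.75)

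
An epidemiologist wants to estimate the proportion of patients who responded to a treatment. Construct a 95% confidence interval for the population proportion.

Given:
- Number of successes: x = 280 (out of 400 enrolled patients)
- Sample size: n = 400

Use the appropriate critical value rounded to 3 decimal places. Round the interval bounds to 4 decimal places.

Sample proportion: p̂ = 280/400 = 0.700000

Check conditions for normal approximation:
  np̂ = 280 ≥ 10 ✓
  n(1-p̂) = 120 ≥ 10 ✓

The sample is large enough, so use a z-interval (normal approximation) for the proportion.

For 95% confidence, z* = 1.96 (from standard normal table)

Standard error: SE = √(p̂(1-p̂)/n) = √(0.700000×0.300000/400) = 0.02291288

Margin of error: E = z* × SE = 1.96 × 0.02291288 = 0.044909

Z-interval: p̂ ± E = 0.700000 ± 0.044909 = (0.655091, 0.744909)

Rounded to 4 decimal places:

(0.6551, 0.7449)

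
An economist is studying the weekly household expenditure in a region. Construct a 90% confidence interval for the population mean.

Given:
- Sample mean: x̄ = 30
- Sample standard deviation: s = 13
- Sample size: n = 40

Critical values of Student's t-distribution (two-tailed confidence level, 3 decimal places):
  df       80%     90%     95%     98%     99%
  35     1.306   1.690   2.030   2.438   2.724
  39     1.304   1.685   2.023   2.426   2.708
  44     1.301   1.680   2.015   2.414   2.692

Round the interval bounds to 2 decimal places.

The population standard deviation σ is unknown (only the sample standard deviation s is given), so use a t-interval with df = n - 1 = 40 - 1 = 39.

For 90% confidence with df = 39, t* = 1.685 (from t-table)

Standard error: SE = s/√n = 13/√40 = 2.055480

Margin of error: E = t* × SE = 1.685 × 2.055480 = 3.4635

T-interval: x̄ ± E = 30 ± 3.4635 = (26.5365, 33.4635)

Rounded to 2 decimal places:

(26.54, 33.46)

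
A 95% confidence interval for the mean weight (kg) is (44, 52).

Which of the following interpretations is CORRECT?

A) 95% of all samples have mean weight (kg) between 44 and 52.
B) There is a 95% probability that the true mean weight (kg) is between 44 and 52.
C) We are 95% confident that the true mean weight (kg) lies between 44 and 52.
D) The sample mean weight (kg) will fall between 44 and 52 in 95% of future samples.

A confidence interval represents our confidence in the procedure, not a probability statement about the parameter.

Key concept: If we repeated this sampling process many times and computed a 95% CI each time, about 95% of those intervals would contain the true population parameter.

For this specific interval (44, 52):
- Midpoint (point estimate): 48
- Margin of error: 4

The correct interpretation is the one stating confidence that the true parameter lies in the interval — option C.

C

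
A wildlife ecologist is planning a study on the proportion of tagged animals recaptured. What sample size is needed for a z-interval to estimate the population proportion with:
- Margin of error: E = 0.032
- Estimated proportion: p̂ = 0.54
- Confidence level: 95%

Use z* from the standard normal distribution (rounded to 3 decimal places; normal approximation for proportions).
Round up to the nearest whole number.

Using z* for proportion z-interval (normal approximation).

For 95% confidence, z* = 1.96 (from standard normal table)

Sample size formula for proportion z-interval: n = z*²p̂(1-p̂)/E²

n = 1.96² × 0.54 × 0.46 / 0.032²
  = 3.8416 × 0.2484 / 0.001024
  = 931.8881

Round up to the nearest whole number: n = 932

932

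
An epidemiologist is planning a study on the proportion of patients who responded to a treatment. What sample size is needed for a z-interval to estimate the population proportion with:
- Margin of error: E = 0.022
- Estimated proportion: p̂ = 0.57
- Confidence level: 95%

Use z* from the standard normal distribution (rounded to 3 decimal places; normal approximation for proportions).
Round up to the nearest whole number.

Using z* for proportion z-interval (normal approximation).

For 95% confidence, z* = 1.96 (from standard normal table)

Sample size formula for proportion z-interval: n = z*²p̂(1-p̂)/E²

n = 1.96² × 0.57 × 0.43 / 0.022²
  = 3.8416 × 0.2451 / 0.000484
  = 1945.4053

Round up to the nearest whole number: n = 1946

1946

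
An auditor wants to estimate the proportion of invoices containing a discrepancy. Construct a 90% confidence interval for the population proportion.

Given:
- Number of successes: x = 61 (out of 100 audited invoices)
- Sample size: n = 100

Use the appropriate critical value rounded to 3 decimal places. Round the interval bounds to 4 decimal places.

Sample proportion: p̂ = 61/100 = 0.610000

Check conditions for normal approximation:
  np̂ = 61 ≥ 10 ✓
  n(1-p̂) = 39 ≥ 10 ✓

The sample is large enough, so use a z-interval (normal approximation) for the proportion.

For 90% confidence, z* = 1.645 (from standard normal table)

Standard error: SE = √(p̂(1-p̂)/n) = √(0.610000×0.390000/100) = 0.04877499

Margin of error: E = z* × SE = 1.645 × 0.04877499 = 0.080235

Z-interval: p̂ ± E = 0.610000 ± 0.080235 = (0.529765, 0.690235)

Rounded to 4 decimal places:

(0.5298, 0.6902)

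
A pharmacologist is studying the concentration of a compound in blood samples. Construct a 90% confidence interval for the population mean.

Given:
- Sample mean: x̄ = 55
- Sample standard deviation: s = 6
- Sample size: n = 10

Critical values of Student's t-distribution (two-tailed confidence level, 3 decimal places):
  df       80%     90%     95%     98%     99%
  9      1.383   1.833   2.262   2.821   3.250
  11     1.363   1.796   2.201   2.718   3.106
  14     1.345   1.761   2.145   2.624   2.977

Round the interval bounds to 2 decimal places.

The population standard deviation σ is unknown (only the sample standard deviation s is given), so use a t-interval with df = n - 1 = 10 - 1 = 9.

For 90% confidence with df = 9, t* = 1.833 (from t-table)

Standard error: SE = s/√n = 6/√10 = 1.897367

Margin of error: E = t* × SE = 1.833 × 1.897367 = 3.4779

T-interval: x̄ ± E = 55 ± 3.4779 = (51.5221, 58.4779)

Rounded to 2 decimal places:

(51.52, 58.48)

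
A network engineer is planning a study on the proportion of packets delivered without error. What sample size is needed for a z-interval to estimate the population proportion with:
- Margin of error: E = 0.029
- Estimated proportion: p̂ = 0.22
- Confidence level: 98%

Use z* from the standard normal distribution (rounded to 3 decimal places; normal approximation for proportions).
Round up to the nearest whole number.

Using z* for proportion z-interval (normal approximation).

For 98% confidence, z* = 2.326 (from standard normal table)

Sample size formula for proportion z-interval: n = z*²p̂(1-p̂)/E²

n = 2.326² × 0.22 × 0.78 / 0.029²
  = 5.410276 × 0.1716 / 0.000841
  = 1103.9279

Round up to the nearest whole number: n = 1104

1104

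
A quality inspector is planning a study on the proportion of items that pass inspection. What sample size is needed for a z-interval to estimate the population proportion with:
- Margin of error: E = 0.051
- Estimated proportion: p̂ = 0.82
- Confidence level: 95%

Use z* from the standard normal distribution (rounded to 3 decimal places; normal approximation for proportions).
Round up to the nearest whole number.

Using z* for proportion z-interval (normal approximation).

For 95% confidence, z* = 1.96 (from standard normal table)

Sample size formula for proportion z-interval: n = z*²p̂(1-p̂)/E²

n = 1.96² × 0.82 × 0.18 / 0.051²
  = 3.8416 × 0.1476 / 0.002601
  = 218.0008

Round up to the nearest whole number: n = 219

219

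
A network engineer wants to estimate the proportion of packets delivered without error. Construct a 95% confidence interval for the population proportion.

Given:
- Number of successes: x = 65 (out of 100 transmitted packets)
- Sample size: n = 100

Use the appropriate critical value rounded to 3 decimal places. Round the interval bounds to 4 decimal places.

Sample proportion: p̂ = 65/100 = 0.650000

Check conditions for normal approximation:
  np̂ = 65 ≥ 10 ✓
  n(1-p̂) = 35 ≥ 10 ✓

The sample is large enough, so use a z-interval (normal approximation) for the proportion.

For 95% confidence, z* = 1.96 (from standard normal table)

Standard error: SE = √(p̂(1-p̂)/n) = √(0.650000×0.350000/100) = 0.04769696

Margin of error: E = z* × SE = 1.96 × 0.04769696 = 0.093486

Z-interval: p̂ ± E = 0.650000 ± 0.093486 = (0.556514, 0.743486)

Rounded to 4 decimal places:

(0.5565, 0.7435)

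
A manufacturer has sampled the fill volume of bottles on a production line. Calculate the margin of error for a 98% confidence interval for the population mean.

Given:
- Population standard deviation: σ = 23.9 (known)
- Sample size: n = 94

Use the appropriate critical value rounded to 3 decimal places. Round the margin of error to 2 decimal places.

The population standard deviation σ is known, so use the z-interval margin of error formula.

For 98% confidence, z* = 2.326 (from standard normal table)

Margin of error formula for z-interval: E = z* × σ/√n

E = 2.326 × 23.9/√94
  = 2.326 × 2.465097
  = 5.7338

Rounded to 2 decimal places:

5.73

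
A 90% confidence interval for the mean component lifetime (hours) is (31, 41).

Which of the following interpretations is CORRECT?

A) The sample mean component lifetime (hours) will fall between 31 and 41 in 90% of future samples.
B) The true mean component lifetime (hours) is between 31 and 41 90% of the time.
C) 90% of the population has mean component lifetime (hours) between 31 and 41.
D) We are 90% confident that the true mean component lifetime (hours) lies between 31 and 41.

A confidence interval represents our confidence in the procedure, not a probability statement about the parameter.

Key concept: If we repeated this sampling process many times and computed a 90% CI each time, about 90% of those intervals would contain the true population parameter.

For this specific interval (31, 41):
- Midpoint (point estimate): 36
- Margin of error: 5

The correct interpretation is the one stating confidence that the true parameter lies in the interval — option D.

D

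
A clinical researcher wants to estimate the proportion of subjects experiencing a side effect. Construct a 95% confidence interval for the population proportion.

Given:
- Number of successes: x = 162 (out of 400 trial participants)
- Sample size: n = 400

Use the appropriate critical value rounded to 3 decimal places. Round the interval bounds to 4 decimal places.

Sample proportion: p̂ = 162/400 = 0.405000

Check conditions for normal approximation:
  np̂ = 162 ≥ 10 ✓
  n(1-p̂) = 238 ≥ 10 ✓

The sample is large enough, so use a z-interval (normal approximation) for the proportion.

For 95% confidence, z* = 1.96 (from standard normal table)

Standard error: SE = √(p̂(1-p̂)/n) = √(0.405000×0.595000/400) = 0.02454460

Margin of error: E = z* × SE = 1.96 × 0.02454460 = 0.048107

Z-interval: p̂ ± E = 0.405000 ± 0.048107 = (0.356893, 0.453107)

Rounded to 4 decimal places:

(0.3569, 0.4531)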